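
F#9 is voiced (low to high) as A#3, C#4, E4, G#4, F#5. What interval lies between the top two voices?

m7

Those voices are G#4 and F#5.
7 letter names make it a seventh; at 10 semitones (a half step narrower than major) the quality is minor.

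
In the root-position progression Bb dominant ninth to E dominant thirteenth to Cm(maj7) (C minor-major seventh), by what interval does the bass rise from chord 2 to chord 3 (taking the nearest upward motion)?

The roots are E and C.
From E to C: 8 semitones over a sixth = minor.

m6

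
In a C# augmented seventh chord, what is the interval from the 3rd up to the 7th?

diminished fifth

Spelling the chord: C#-E#-G##-B.
So we need the interval from E# up to B.
5 letter names make it a fifth; at 6 semitones (a half step narrower than perfect) the quality is diminished.
This 3–7 tritone is the characteristic tension at the heart of the dominant sound.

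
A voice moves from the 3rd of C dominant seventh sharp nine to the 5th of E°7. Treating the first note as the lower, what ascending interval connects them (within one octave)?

The 3rd of C dominant seventh sharp nine is E; the 5th of E°7 is Bb.
5 letter names make it a fifth; at 6 semitones (a half step narrower than perfect) the quality is diminished.

diminished fifth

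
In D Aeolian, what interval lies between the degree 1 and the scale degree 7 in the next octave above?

minor fourteenth

The scale runs D E F G A Bb C.
So we need the interval from D up to C.
14 letter names make it a fourteenth; at 22 semitones (a half step narrower than major) the quality is minor.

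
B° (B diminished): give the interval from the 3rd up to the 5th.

B° is spelled B–D–F.
3rd = D; 5th = F.
3 letter names make it a third; at 3 semitones (a half step narrower than major) the quality is minor.

m3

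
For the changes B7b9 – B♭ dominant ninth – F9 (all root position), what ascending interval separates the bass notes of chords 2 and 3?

The roots are B♭ and F.
Counting 5 letters and 7 half steps from B♭ gives a perfect fifth.

perfect fifth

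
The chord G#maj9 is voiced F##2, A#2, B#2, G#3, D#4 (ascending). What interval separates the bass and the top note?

minor 13th

The outer voices are F##2 and D#4.
F## up to D# is 20 semitones, a half step narrower than a major thirteenth, so the interval is minor.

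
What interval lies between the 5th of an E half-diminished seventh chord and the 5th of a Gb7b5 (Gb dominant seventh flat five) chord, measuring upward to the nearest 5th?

The 5th of E half-diminished seventh is Bb; the 5th of Gb7b5 (Gb dominant seventh flat five) is Dbb.
Bb up to Dbb is 2 semitones, a whole step narrower than a major third, so the interval is diminished.

diminished 3rd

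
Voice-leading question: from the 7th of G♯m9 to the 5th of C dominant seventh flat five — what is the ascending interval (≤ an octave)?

diminished 2nd

G♯m9 has F♯ as its 7th, and C dominant seventh flat five has G♭ as its 5th.
From F♯ to G♭: 0 semitones over a second = diminished.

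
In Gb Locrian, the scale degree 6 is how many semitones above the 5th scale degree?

The scale is Gb Abb Bbb Cb Dbb Ebb Fb.
Dbb up to Ebb is a major second — 2 semitones.

2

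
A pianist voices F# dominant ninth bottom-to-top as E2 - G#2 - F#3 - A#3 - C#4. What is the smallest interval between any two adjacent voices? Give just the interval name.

Adjacent intervals: E2→G#2 = major third; G#2→F#3 = minor seventh; F#3→A#3 = major third; A#3→C#4 = minor third.
The smallest is A#3 to C#4, a minor third (3 semitones).

m3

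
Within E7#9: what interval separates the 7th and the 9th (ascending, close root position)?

A3

The chord tones of E7#9 are E, G#, B, D, F##.
So we need the interval from D up to F##.
D up to F## is 5 semitones, a half step wider than a major third, so the interval is augmented.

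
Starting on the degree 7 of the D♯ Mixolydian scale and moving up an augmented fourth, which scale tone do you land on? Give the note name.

F##

The scale is D♯ E♯ F𝄪 G♯ A♯ B♯ C♯.
The degree 7 is C♯; an augmented fourth above that is F𝄪 — scale degree 3.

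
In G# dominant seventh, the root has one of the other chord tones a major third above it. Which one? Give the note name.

G#7 is spelled G# B# D# F#.
The root is G#. A major third above G# is B#.
B# is the chord's 3rd.

B#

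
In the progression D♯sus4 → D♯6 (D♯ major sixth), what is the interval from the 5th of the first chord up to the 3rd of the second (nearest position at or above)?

major sixth

D♯sus4 has A♯ as its 5th, and D♯6 (D♯ major sixth) has F𝄪 as its 3rd.
A♯ up to F𝄪 spans 6 letter names and 9 semitones — a major sixth.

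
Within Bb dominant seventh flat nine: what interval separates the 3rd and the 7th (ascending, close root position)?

d5

The chord tones of Bb dominant seventh flat nine are Bb-D-F-Ab-Cb.
The 3rd is D and the 7th is Ab.
5 letter names make it a fifth; at 6 semitones (a half step narrower than perfect) the quality is diminished.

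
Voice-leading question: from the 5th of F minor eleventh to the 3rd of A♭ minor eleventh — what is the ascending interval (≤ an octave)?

diminished octave

F minor eleventh has C as its 5th, and A♭ minor eleventh has C♭ as its 3rd.
C up to C♭ is 11 semitones, a half step narrower than a perfect octave, so the interval is diminished.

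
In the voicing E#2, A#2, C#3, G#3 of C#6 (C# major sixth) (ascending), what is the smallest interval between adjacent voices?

minor 3rd

Adjacent intervals: E#2→A#2 = perfect fourth; A#2→C#3 = minor third; C#3→G#3 = perfect fifth.
The smallest is A#2 to C#3, a minor third (3 semitones).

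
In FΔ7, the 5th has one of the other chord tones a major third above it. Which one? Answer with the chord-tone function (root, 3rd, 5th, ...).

7th

The chord tones of FM7 (F major seventh) are F–A–C–E.
The 5th is C. A major third above C is E.
E is the chord's 7th.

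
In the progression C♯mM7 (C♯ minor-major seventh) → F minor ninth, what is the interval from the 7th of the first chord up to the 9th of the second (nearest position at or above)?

C♯mM7 (C♯ minor-major seventh) has B♯ as its 7th, and F minor ninth has G as its 9th.
From B♯ to G: 7 semitones over a sixth = diminished.

diminished sixth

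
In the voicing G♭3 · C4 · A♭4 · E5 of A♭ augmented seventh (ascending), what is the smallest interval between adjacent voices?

augmented fourth

Adjacent intervals: G♭3→C4 = augmented fourth; C4→A♭4 = minor sixth; A♭4→E5 = augmented fifth.
The smallest is G♭3 to C4, an augmented fourth (6 semitones).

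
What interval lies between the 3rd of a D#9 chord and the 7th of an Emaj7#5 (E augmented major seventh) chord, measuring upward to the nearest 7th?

minor sixth

D#9 has F## as its 3rd, and Emaj7#5 (E augmented major seventh) has D# as its 7th.
F## up to D# is 8 semitones, a half step narrower than a major sixth, so the interval is minor.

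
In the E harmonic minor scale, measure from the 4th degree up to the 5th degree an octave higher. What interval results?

major ninth

The scale runs E F♯ G A B C D♯.
4th degree = A; 5th degree (up an octave) = B.
From A to B is 14 semitones, exactly the major ninth.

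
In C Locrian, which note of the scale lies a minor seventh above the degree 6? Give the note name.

Gb

The scale is C D♭ E♭ F G♭ A♭ B♭.
The degree 6 is A♭; a minor seventh above that is G♭ — scale degree 5.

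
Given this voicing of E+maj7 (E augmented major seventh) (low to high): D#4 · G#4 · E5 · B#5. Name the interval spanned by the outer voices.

The outer voices are D#4 and B#5.
Counting 13 letters and 21 half steps from D# gives a major thirteenth.

major 13th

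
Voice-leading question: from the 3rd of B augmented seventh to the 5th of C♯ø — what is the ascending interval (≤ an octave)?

diminished fourth

The 3rd of B augmented seventh is D♯; the 5th of C♯ø is G.
4 letter names make it a fourth; at 4 semitones (a half step narrower than perfect) the quality is diminished.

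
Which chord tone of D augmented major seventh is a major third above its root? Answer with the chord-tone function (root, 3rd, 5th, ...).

3rd

D augmented major seventh is spelled D F♯ A♯ C♯.
The root is D. A major third above D is F♯.
F♯ is the chord's 3rd.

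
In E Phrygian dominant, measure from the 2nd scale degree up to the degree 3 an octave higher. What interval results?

augmented ninth

The scale runs E F G♯ A B C D.
That puts F below G♯.
From F to G♯: 15 semitones over a ninth = augmented.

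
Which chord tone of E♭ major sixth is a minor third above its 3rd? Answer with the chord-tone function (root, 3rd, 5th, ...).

The chord tones of E♭ major sixth are E♭–G–B♭–C.
The 3rd is G. A minor third above G is B♭.
B♭ is the chord's 5th.

5th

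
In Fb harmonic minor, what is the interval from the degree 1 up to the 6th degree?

minor sixth

Spelling Fb harmonic minor: Fb Gb Abb Bbb Cb Dbb Eb.
The degree 1 is Fb and the 6th scale degree is Dbb.
Fb up to Dbb is 8 semitones, a half step narrower than a major sixth, so the interval is minor.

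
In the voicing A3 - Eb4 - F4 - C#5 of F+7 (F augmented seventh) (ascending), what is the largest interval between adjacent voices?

augmented 5th

Adjacent intervals: A3→Eb4 = diminished fifth; Eb4→F4 = major second; F4→C#5 = augmented fifth.
The largest is F4 to C#5, an augmented fifth (8 semitones).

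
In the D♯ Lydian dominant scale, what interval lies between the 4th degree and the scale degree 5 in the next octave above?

D♯ lydian dominant: D♯ E♯ F𝄪 G𝄪 A♯ B♯ C♯.
The 4th degree is G𝄪 and the degree 5 (up an octave) is A♯.
G𝄪 up to A♯ is 13 semitones, a half step narrower than a major ninth, so the interval is minor.

minor ninth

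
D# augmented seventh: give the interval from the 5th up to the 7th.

diminished third

D#aug7 is spelled D#-F##-A##-C#.
So we need the interval from A## up to C#.
A## up to C# is 2 semitones, a whole step narrower than a major third, so the interval is diminished.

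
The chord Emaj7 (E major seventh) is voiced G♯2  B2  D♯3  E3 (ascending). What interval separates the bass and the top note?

The outer voices are G♯2 and E3.
6 letter names make it a sixth; at 8 semitones (a half step narrower than major) the quality is minor.

m6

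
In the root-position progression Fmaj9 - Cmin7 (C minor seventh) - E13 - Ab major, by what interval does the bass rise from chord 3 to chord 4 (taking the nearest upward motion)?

diminished 4th

The roots are E and Ab.
4 letter names make it a fourth; at 4 semitones (a half step narrower than perfect) the quality is diminished.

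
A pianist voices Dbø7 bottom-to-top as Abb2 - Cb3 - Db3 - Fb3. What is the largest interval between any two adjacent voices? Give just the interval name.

major third

Adjacent intervals: Abb2→Cb3 = major third; Cb3→Db3 = major second; Db3→Fb3 = minor third.
The largest is Abb2 to Cb3, a major third (4 semitones).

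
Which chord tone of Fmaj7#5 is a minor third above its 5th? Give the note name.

E

Spelling the chord: F–A–C#–E.
The 5th is C#. A minor third above C# is E.
E is the chord's 7th.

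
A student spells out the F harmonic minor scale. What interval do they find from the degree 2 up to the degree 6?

F harmonic minor: F G Ab Bb C Db E.
So we need the interval from G up to Db.
5 letter names make it a fifth; at 6 semitones (a half step narrower than perfect) the quality is diminished.

diminished 5th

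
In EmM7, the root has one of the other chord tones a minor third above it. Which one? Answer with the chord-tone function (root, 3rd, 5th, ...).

EmM7: E, G, B, D♯.
The root is E. A minor third above E is G.
G is the chord's 3rd.

3rd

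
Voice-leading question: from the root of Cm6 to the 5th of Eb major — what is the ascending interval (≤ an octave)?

m7

Cm6 has C as its root, and Eb major has Bb as its 5th.
From C to Bb: 10 semitones over a seventh = minor.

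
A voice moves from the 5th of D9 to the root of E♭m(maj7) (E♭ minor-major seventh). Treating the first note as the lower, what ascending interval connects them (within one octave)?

The 5th of D9 is A; the root of E♭m(maj7) (E♭ minor-major seventh) is E♭.
From A to E♭: 6 semitones over a fifth = diminished.

d5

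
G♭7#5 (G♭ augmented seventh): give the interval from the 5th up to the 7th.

diminished third

G♭aug7: G♭–B♭–D–F♭.
That puts D below F♭.
3 letter names make it a third; at 2 semitones (a whole step narrower than major) the quality is diminished.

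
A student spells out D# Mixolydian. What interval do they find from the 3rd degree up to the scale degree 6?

perfect fourth

Spelling D# Mixolydian: D# E# F## G# A# B# C#.
That puts F## below B#.
Counting 4 letters and 5 half steps from F## gives a perfect fourth.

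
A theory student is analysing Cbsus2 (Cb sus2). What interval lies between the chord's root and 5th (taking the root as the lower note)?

P5

Cbsus2: Cb, Db, Gb.
That puts Cb below Gb.
Counting 5 letters and 7 half steps from Cb gives a perfect fifth.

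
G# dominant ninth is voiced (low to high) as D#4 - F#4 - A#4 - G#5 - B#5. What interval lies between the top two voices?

major third

Those voices are G#5 and B#5.
G# up to B# spans 3 letter names and 4 semitones — a major third.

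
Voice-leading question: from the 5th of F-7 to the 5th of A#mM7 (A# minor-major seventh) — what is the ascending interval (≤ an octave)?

F-7 has C as its 5th, and A#mM7 (A# minor-major seventh) has E# as its 5th.
C up to E# is 5 semitones, a half step wider than a major third, so the interval is augmented.

augmented 3rd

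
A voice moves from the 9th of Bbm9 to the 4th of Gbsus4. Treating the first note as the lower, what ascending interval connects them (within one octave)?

diminished octave

Bbm9 has C as its 9th, and Gbsus4 has Cb as its 4th.
8 letter names make it an octave; at 11 semitones (a half step narrower than perfect) the quality is diminished.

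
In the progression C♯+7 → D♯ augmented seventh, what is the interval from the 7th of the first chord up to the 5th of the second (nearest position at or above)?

augmented seventh

The 7th of C♯+7 is B; the 5th of D♯ augmented seventh is A𝄪.
From B to A𝄪: 12 semitones over a seventh = augmented.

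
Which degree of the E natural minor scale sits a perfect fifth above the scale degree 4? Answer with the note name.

The scale is E F# G A B C D.
The scale degree 4 is A; a perfect fifth above that is E — scale degree 1.

E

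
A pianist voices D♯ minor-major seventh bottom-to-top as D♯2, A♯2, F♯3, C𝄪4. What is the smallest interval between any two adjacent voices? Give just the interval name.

perfect 5th

Adjacent intervals: D♯2→A♯2 = perfect fifth; A♯2→F♯3 = minor sixth; F♯3→C𝄪4 = augmented fifth.
The smallest is D♯2 to A♯2, a perfect fifth (7 semitones).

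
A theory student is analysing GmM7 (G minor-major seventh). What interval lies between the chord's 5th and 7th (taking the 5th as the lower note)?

major third

G minor-major seventh is spelled G–B♭–D–F♯.
The 5th is D and the 7th is F♯.
Counting 3 letters and 4 half steps from D gives a major third.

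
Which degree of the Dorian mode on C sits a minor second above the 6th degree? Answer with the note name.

Bb

The scale is C D Eb F G A Bb.
The 6th degree is A; a minor second above that is Bb — scale degree 7.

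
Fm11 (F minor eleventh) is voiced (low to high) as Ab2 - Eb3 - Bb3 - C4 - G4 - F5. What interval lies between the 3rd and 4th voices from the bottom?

Those voices are Bb3 and C4.
Counting 2 letters and 2 half steps from Bb gives a major second.

major 2nd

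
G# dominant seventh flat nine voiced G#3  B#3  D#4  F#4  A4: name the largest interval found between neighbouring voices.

Adjacent intervals: G#3→B#3 = major third; B#3→D#4 = minor third; D#4→F#4 = minor third; F#4→A4 = minor third.
The largest is G#3 to B#3, a major third (4 semitones).

major third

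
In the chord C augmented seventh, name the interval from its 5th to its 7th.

diminished third

The chord tones of C7#5 are C, E, G♯, B♭.
That puts G♯ below B♭.
3 letter names make it a third; at 2 semitones (a whole step narrower than major) the quality is diminished.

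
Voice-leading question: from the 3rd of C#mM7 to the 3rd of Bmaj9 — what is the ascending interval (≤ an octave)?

major seventh

The 3rd of C#mM7 is E; the 3rd of Bmaj9 is D#.
E up to D# spans 7 letter names and 11 semitones — a major seventh.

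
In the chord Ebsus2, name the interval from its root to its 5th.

Spelling the chord: Eb F Bb.
That puts Eb below Bb.
Counting 5 letters and 7 half steps from Eb gives a perfect fifth.

P5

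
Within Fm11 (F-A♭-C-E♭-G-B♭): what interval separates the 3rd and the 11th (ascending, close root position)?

major ninth

So we need the interval from A♭ up to B♭.
From A♭ to B♭ is 14 semitones, exactly the major ninth.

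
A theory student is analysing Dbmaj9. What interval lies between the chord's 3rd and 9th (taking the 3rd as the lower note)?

minor seventh

Spelling the chord: Db-F-Ab-C-Eb.
So we need the interval from F up to Eb.
7 letter names make it a seventh; at 10 semitones (a half step narrower than major) the quality is minor.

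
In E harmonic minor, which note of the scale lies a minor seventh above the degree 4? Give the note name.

The scale is E F# G A B C D#.
The degree 4 is A; a minor seventh above that is G — scale degree 3.

G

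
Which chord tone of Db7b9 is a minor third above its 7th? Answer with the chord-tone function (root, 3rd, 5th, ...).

Spelling the chord: Db F Ab Cb Ebb.
The 7th is Cb. A minor third above Cb is Ebb.
Ebb is the chord's 9th.

9th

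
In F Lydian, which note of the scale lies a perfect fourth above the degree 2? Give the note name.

C

The scale is F G A B C D E.
The degree 2 is G; a perfect fourth above that is C — scale degree 5.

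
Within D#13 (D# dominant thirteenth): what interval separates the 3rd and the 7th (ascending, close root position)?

D#13 (D# dominant thirteenth): D# F## A# C# E# B#.
So we need the interval from F## up to C#.
5 letter names make it a fifth; at 6 semitones (a half step narrower than perfect) the quality is diminished.
That tritone between 3rd and 7th is what gives the dominant seventh its pull toward resolution.

diminished fifth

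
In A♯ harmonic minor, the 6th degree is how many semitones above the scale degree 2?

The scale is A♯ B♯ C♯ D♯ E♯ F♯ G𝄪.
B♯ up to F♯ is a diminished fifth — 6 semitones.

6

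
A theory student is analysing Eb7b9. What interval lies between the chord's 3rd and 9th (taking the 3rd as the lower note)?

diminished seventh

Eb7b9 is spelled Eb-G-Bb-Db-Fb.
That puts G below Fb.
G up to Fb is 9 semitones, a whole step narrower than a major seventh, so the interval is diminished.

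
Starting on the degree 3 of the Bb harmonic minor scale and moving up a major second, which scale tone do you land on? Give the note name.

The scale is Bb C Db Eb F Gb A.
The degree 3 is Db; a major second above that is Eb — scale degree 4.

Eb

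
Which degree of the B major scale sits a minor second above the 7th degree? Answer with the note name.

B

The scale is B C♯ D♯ E F♯ G♯ A♯.
The 7th degree is A♯; a minor second above that is B — scale degree 1.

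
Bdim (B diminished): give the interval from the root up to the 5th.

Spelling the chord: B, D, F.
Root = B; 5th = F.
5 letter names make it a fifth; at 6 semitones (a half step narrower than perfect) the quality is diminished.

d5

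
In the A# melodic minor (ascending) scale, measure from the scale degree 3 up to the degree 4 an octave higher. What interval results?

major ninth

Spelling the A# melodic minor (ascending) scale: A# B# C# D# E# F## G##.
Scale degree 3 = C#; degree 4 (up an octave) = D#.
Counting 9 letters and 14 half steps from C# gives a major ninth.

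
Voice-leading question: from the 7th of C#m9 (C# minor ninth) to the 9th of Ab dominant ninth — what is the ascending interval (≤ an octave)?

d8

The 7th of C#m9 (C# minor ninth) is B; the 9th of Ab dominant ninth is Bb.
From B to Bb: 11 semitones over an octave = diminished.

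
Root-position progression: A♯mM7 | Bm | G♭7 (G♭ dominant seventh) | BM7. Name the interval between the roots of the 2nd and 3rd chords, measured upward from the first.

diminished sixth

The roots are B and G♭.
B up to G♭ is 7 semitones, a whole step narrower than a major sixth, so the interval is diminished.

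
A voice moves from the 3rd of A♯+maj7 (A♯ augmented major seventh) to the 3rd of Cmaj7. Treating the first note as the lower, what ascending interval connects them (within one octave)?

d3

A♯+maj7 (A♯ augmented major seventh) has C𝄪 as its 3rd, and Cmaj7 has E as its 3rd.
From C𝄪 to E: 2 semitones over a third = diminished.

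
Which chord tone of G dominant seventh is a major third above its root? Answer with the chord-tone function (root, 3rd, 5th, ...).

G7 is spelled G B D F.
The root is G. A major third above G is B.
B is the chord's 3rd.

3rd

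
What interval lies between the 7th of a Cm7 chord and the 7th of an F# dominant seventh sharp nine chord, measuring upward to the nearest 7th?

augmented fourth

The 7th of Cm7 is Bb; the 7th of F# dominant seventh sharp nine is E.
Bb up to E is 6 semitones, a half step wider than a perfect fourth, so the interval is augmented.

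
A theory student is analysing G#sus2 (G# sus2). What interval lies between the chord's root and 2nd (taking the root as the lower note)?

G#sus2 (G# sus2) is spelled G#–A#–D#.
That puts G# below A#.
G# up to A# spans 2 letter names and 2 semitones — a major second.

major 2nd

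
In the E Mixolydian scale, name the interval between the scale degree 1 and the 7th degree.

minor seventh

The scale runs E F# G# A B C# D.
The scale degree 1 is E and the 7th scale degree is D.
From E to D: 10 semitones over a seventh = minor.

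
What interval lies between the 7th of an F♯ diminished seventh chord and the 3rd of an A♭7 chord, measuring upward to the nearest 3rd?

major sixth

The 7th of F♯ diminished seventh is E♭; the 3rd of A♭7 is C.
Counting 6 letters and 9 half steps from E♭ gives a major sixth.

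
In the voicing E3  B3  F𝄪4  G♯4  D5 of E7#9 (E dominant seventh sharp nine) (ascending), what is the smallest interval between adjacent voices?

m2

Adjacent intervals: E3→B3 = perfect fifth; B3→F𝄪4 = augmented fifth; F𝄪4→G♯4 = minor second; G♯4→D5 = diminished fifth.
The smallest is F𝄪4 to G♯4, a minor second (1 semitone).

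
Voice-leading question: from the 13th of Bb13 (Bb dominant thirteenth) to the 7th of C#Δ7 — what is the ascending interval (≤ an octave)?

The 13th of Bb13 (Bb dominant thirteenth) is G; the 7th of C#Δ7 is B#.
3 letter names make it a third; at 5 semitones (a half step wider than major) the quality is augmented.

A3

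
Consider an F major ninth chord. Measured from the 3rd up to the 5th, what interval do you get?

m3

Fmaj9 (F major ninth) is spelled F A C E G.
3rd = A; 5th = C.
From A to C: 3 semitones over a third = minor.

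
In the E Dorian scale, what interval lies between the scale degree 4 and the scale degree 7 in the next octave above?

P11

Spelling the E Dorian scale: E F# G A B C# D.
The scale degree 4 is A and the scale degree 7 (up an octave) is D.
A up to D spans 11 letter names and 17 semitones — a perfect eleventh.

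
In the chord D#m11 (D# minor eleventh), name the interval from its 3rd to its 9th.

major seventh

Spelling the chord: D#-F#-A#-C#-E#-G#.
3rd = F#; 9th = E#.
Counting 7 letters and 11 half steps from F# gives a major seventh.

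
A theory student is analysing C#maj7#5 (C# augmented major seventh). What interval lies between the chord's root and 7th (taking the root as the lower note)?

major 7th

C#maj7#5 (C# augmented major seventh) is spelled C#, E#, G##, B#.
Root = C#; 7th = B#.
Counting 7 letters and 11 half steps from C# gives a major seventh.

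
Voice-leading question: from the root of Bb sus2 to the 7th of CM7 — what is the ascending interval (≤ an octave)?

The root of Bb sus2 is Bb; the 7th of CM7 is B.
From Bb to B: 1 semitone over a unison = augmented.

augmented unison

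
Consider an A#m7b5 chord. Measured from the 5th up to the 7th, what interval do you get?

major third

The chord tones of A#m7b5 (A# half-diminished seventh) are A# C# E G#.
The 5th is E and the 7th is G#.
From E to G# is 4 semitones, exactly the major third.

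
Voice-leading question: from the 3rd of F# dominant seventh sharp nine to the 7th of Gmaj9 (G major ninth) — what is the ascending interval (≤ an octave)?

The 3rd of F# dominant seventh sharp nine is A#; the 7th of Gmaj9 (G major ninth) is F#.
A# up to F# is 8 semitones, a half step narrower than a major sixth, so the interval is minor.

minor sixth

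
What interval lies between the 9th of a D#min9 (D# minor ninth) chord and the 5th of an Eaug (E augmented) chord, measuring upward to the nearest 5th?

perfect fifth

D#min9 (D# minor ninth) has E# as its 9th, and Eaug (E augmented) has B# as its 5th.
From E# to B# is 7 semitones, exactly the perfect fifth.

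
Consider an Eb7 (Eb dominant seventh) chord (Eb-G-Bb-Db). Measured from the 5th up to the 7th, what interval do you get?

So we need the interval from Bb up to Db.
Bb up to Db is 3 semitones, a half step narrower than a major third, so the interval is minor.

minor third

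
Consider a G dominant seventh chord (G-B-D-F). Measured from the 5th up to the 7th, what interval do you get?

minor third

The 5th is D and the 7th is F.
D up to F is 3 semitones, a half step narrower than a major third, so the interval is minor.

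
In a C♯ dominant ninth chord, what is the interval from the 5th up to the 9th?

perfect 5th

The chord tones of C♯ dominant ninth are C♯–E♯–G♯–B–D♯.
So we need the interval from G♯ up to D♯.
From G♯ to D♯ is 7 semitones, exactly the perfect fifth.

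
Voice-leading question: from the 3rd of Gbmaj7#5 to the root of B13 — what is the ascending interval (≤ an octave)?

The 3rd of Gbmaj7#5 is Bb; the root of B13 is B.
1 letter names make it a unison; at 1 semitone (a half step wider than perfect) the quality is augmented.

A1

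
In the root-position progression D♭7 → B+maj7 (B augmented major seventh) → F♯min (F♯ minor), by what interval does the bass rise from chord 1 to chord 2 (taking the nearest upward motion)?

The roots are D♭ and B.
D♭ up to B is 10 semitones, a half step wider than a major sixth, so the interval is augmented.

augmented sixth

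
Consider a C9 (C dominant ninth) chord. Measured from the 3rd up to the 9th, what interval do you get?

The chord tones of C9 are C E G Bb D.
So we need the interval from E up to D.
From E to D: 10 semitones over a seventh = minor.

minor seventh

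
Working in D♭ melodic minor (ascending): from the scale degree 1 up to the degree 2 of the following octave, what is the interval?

Spelling D♭ melodic minor (ascending): D♭ E♭ F♭ G♭ A♭ B♭ C.
Scale degree 1 = D♭; 2nd scale degree (up an octave) = E♭.
D♭ up to E♭ spans 9 letter names and 14 semitones — a major ninth.

major ninth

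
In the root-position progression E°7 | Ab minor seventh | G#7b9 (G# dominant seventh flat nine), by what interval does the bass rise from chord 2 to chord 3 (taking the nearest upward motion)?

augmented seventh

The roots are Ab and G#.
Ab up to G# is 12 semitones, a half step wider than a major seventh, so the interval is augmented.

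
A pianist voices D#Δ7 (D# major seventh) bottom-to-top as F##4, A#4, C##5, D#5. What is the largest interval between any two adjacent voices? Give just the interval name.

Adjacent intervals: F##4→A#4 = minor third; A#4→C##5 = major third; C##5→D#5 = minor second.
The largest is A#4 to C##5, a major third (4 semitones).

major third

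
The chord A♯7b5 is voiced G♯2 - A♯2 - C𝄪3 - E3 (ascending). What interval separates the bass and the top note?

The outer voices are G♯2 and E3.
6 letter names make it a sixth; at 8 semitones (a half step narrower than major) the quality is minor.

minor sixth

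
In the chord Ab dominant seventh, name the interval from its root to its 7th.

minor seventh

Spelling the chord: Ab C Eb Gb.
Root = Ab; 7th = Gb.
Ab up to Gb is 10 semitones, a half step narrower than a major seventh, so the interval is minor.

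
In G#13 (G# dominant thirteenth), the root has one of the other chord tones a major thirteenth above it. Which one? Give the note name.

E#

G#13 is spelled G# B# D# F# A# E#.
The root is G#. A major thirteenth above G# is E#.
E# is the chord's 13th.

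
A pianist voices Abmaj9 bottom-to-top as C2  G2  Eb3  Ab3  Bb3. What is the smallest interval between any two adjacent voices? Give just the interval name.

major 2nd

Adjacent intervals: C2→G2 = perfect fifth; G2→Eb3 = minor sixth; Eb3→Ab3 = perfect fourth; Ab3→Bb3 = major second.
The smallest is Ab3 to Bb3, a major second (2 semitones).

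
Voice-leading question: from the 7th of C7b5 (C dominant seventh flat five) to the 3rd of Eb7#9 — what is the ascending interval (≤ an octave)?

major sixth

The 7th of C7b5 (C dominant seventh flat five) is Bb; the 3rd of Eb7#9 is G.
Counting 6 letters and 9 half steps from Bb gives a major sixth.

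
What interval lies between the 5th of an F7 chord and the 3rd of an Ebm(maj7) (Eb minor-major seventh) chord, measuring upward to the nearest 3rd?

The 5th of F7 is C; the 3rd of Ebm(maj7) (Eb minor-major seventh) is Gb.
From C to Gb: 6 semitones over a fifth = diminished.

diminished fifth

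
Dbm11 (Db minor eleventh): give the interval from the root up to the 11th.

P11

Dbm11 (Db minor eleventh): Db–Fb–Ab–Cb–Eb–Gb.
The root is Db and the 11th is Gb.
Db up to Gb spans 11 letter names and 17 semitones — a perfect eleventh.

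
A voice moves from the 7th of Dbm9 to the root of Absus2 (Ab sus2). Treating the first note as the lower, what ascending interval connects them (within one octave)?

major 6th

The 7th of Dbm9 is Cb; the root of Absus2 (Ab sus2) is Ab.
From Cb to Ab is 9 semitones, exactly the major sixth.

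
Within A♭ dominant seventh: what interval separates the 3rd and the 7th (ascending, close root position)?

A♭7: A♭, C, E♭, G♭.
3rd = C; 7th = G♭.
5 letter names make it a fifth; at 6 semitones (a half step narrower than perfect) the quality is diminished.
That tritone between 3rd and 7th is what gives the dominant seventh its pull toward resolution.

diminished 5th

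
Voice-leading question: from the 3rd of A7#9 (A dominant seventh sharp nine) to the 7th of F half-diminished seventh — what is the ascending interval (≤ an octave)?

diminished third

A7#9 (A dominant seventh sharp nine) has C♯ as its 3rd, and F half-diminished seventh has E♭ as its 7th.
From C♯ to E♭: 2 semitones over a third = diminished.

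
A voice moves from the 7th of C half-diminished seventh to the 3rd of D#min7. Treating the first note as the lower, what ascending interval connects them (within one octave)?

A5

The 7th of C half-diminished seventh is Bb; the 3rd of D#min7 is F#.
Bb up to F# is 8 semitones, a half step wider than a perfect fifth, so the interval is augmented.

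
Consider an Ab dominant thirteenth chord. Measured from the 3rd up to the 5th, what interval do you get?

minor third

Spelling the chord: Ab-C-Eb-Gb-Bb-F.
That puts C below Eb.
C up to Eb is 3 semitones, a half step narrower than a major third, so the interval is minor.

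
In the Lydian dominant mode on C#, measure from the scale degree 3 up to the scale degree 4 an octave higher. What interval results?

Spelling the Lydian dominant mode on C#: C# D# E# F## G# A# B.
So we need the interval from E# up to F##.
Counting 9 letters and 14 half steps from E# gives a major ninth.

M9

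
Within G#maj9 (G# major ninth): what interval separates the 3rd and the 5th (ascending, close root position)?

minor 3rd

G#maj9 (G# major ninth): G# B# D# F## A#.
That puts B# below D#.
B# up to D# is 3 semitones, a half step narrower than a major third, so the interval is minor.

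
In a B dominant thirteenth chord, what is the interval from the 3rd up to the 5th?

Spelling the chord: B D# F# A C# G#.
3rd = D#; 5th = F#.
3 letter names make it a third; at 3 semitones (a half step narrower than major) the quality is minor.

minor 3rd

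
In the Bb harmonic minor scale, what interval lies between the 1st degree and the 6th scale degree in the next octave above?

minor 13th

Bb harmonic minor: Bb C Db Eb F Gb A.
The 1st degree is Bb and the scale degree 6 (up an octave) is Gb.
13 letter names make it a thirteenth; at 20 semitones (a half step narrower than major) the quality is minor.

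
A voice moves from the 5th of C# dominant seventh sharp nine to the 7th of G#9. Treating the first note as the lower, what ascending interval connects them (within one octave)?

minor 7th

The 5th of C# dominant seventh sharp nine is G#; the 7th of G#9 is F#.
G# up to F# is 10 semitones, a half step narrower than a major seventh, so the interval is minor.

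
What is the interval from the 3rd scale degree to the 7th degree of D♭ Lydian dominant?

diminished 5th

Spelling D♭ Lydian dominant: D♭ E♭ F G A♭ B♭ C♭.
The 3rd scale degree is F and the 7th degree is C♭.
F up to C♭ is 6 semitones, a half step narrower than a perfect fifth, so the interval is diminished.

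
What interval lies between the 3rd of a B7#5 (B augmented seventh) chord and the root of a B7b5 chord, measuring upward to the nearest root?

m6

B7#5 (B augmented seventh) has D# as its 3rd, and B7b5 has B as its root.
6 letter names make it a sixth; at 8 semitones (a half step narrower than major) the quality is minor.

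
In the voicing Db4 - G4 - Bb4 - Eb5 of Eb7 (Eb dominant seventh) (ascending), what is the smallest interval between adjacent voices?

minor third

Adjacent intervals: Db4→G4 = augmented fourth; G4→Bb4 = minor third; Bb4→Eb5 = perfect fourth.
The smallest is G4 to Bb4, a minor third (3 semitones).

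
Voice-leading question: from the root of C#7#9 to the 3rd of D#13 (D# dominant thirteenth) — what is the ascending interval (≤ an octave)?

A4

The root of C#7#9 is C#; the 3rd of D#13 (D# dominant thirteenth) is F##.
C# up to F## is 6 semitones, a half step wider than a perfect fourth, so the interval is augmented.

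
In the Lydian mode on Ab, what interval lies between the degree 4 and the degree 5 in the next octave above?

Spelling the Lydian mode on Ab: Ab Bb C D Eb F G.
Degree 4 = D; 5th degree (up an octave) = Eb.
9 letter names make it a ninth; at 13 semitones (a half step narrower than major) the quality is minor.

minor ninth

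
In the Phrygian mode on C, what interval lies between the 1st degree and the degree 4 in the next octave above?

perfect eleventh

C phrygian: C Db Eb F G Ab Bb.
The 1st degree is C and the 4th scale degree (up an octave) is F.
From C to F is 17 semitones, exactly the perfect eleventh.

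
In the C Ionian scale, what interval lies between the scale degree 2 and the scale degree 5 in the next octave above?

P11

The scale runs C D E F G A B.
Scale degree 2 = D; scale degree 5 (up an octave) = G.
From D to G is 17 semitones, exactly the perfect eleventh.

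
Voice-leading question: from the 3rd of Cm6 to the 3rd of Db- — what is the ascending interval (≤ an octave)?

The 3rd of Cm6 is Eb; the 3rd of Db- is Fb.
From Eb to Fb: 1 semitone over a second = minor.

minor second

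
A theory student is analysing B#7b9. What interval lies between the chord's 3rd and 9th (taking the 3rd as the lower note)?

diminished 7th

Spelling the chord: B# D## F## A# C#.
That puts D## below C#.
From D## to C#: 9 semitones over a seventh = diminished.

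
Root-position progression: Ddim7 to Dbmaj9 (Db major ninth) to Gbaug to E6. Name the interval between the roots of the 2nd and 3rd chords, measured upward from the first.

perfect fourth

The roots are Db and Gb.
Counting 4 letters and 5 half steps from Db gives a perfect fourth.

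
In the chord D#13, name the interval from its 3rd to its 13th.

D# dominant thirteenth is spelled D#, F##, A#, C#, E#, B#.
3rd = F##; 13th = B#.
From F## to B# is 17 semitones, exactly the perfect eleventh.

perfect eleventh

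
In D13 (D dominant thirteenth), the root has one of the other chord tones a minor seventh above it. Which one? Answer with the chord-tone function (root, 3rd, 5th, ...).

7th

The chord tones of D13 are D-F#-A-C-E-B.
The root is D. A minor seventh above D is C.
C is the chord's 7th.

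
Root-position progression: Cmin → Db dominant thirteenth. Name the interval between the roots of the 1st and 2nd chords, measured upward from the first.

minor 2nd

The roots are C and Db.
From C to Db: 1 semitone over a second = minor.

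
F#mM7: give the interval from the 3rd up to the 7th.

Spelling the chord: F#-A-C#-E#.
3rd = A; 7th = E#.
5 letter names make it a fifth; at 8 semitones (a half step wider than perfect) the quality is augmented.

augmented fifth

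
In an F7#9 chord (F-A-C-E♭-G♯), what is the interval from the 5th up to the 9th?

So we need the interval from C up to G♯.
C up to G♯ is 8 semitones, a half step wider than a perfect fifth, so the interval is augmented.

augmented 5th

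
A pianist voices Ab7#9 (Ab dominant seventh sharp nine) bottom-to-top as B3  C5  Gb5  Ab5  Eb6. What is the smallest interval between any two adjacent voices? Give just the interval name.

major 2nd

Adjacent intervals: B3→C5 = minor ninth; C5→Gb5 = diminished fifth; Gb5→Ab5 = major second; Ab5→Eb6 = perfect fifth.
The smallest is Gb5 to Ab5, a major second (2 semitones).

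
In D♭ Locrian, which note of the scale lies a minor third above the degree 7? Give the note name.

The scale is D♭ E𝄫 F♭ G♭ A𝄫 B𝄫 C♭.
The degree 7 is C♭; a minor third above that is E𝄫 — scale degree 2.

Ebb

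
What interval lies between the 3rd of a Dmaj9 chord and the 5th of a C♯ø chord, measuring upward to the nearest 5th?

The 3rd of Dmaj9 is F♯; the 5th of C♯ø is G.
From F♯ to G: 1 semitone over a second = minor.

minor second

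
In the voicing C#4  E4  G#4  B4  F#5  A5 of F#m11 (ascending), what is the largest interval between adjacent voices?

P5

Adjacent intervals: C#4→E4 = minor third; E4→G#4 = major third; G#4→B4 = minor third; B4→F#5 = perfect fifth; F#5→A5 = minor third.
The largest is B4 to F#5, a perfect fifth (7 semitones).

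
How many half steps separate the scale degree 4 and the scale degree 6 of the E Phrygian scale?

3

The scale is E F G A B C D.
A up to C is a minor third — 3 semitones.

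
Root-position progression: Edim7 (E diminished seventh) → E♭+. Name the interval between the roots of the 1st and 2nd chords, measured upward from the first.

The roots are E and E♭.
From E to E♭: 11 semitones over an octave = diminished.

d8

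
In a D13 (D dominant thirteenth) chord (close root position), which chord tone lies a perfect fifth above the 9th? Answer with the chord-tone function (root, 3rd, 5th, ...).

The chord tones of D dominant thirteenth are D–F#–A–C–E–B.
The 9th is E. A perfect fifth above E is B.
B is the chord's 13th.

13th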